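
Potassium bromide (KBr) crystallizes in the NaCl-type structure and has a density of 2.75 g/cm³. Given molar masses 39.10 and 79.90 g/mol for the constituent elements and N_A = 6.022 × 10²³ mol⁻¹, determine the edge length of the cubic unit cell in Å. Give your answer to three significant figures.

M(KBr) = 119.0 g/mol; Z = 4 formula units per cell.
a³ = Z·M/(N_A·ρ) = 4 × 119.0 / (6.022 × 10²³ × 2.75) = 2.874 × 10^-22 cm³, so a = 6.600 × 10^-8 cm = 6.60 Å.

6.60 Å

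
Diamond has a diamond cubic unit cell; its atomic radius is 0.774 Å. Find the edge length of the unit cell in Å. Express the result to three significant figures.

3.57 Å

In a diamond cubic lattice, nearest neighbors lie along the body diagonal with √3·a = 8r.
a = 8r/√3 = 8 × 0.774 / 1.7321 = 3.57 Å.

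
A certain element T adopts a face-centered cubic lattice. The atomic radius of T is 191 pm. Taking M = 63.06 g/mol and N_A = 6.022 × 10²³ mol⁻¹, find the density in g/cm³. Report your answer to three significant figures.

2.66 g/cm³

In an FCC lattice, atoms touch along the face diagonal, so √2·a = 4r, giving a = 540.2 pm = 5.402 × 10^-8 cm.
With Z = 4, ρ = Z·M/(N_A·a³) = 4 × 63.06 / (6.022 × 10²³ × 1.577 × 10^-22) = 2.657 g/cm³.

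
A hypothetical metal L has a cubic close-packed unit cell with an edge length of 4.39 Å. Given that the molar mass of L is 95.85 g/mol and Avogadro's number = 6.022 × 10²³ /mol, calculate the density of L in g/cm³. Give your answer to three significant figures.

An FCC unit cell contains Z = 4 atoms.
Cell volume: a³ = (4.39 Å)³ = (4.390 × 10^-8 cm)³ = 8.460 × 10^-23 cm³.
ρ = Z·M/(N_A·a³) = 4 × 95.85 / (6.022 × 10²³ × 8.460 × 10^-23) = 7.525 g/cm³.

7.53 g/cm³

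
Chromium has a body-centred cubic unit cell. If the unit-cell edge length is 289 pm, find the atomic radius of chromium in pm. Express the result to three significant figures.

In a BCC lattice, atoms touch along the body diagonal, so √3·a = 4r.
r = √3·a/4 = 1.7321 × 289 / 4 = 125 pm.

125 pm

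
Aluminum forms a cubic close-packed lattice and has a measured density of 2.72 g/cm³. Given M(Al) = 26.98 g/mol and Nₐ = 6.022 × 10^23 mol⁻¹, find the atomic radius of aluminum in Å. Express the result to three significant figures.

1.43 Å

For an FCC cell (Z = 4), a³ = Z·M/(N_A·ρ) = 4 × 26.98 / (6.022 × 10²³ × 2.720) = 6.589 × 10^-23 cm³, so a = 4.039 × 10^-8 cm = 4.039 Å.
Atoms touch along the face diagonal, so √2·a = 4r, so r = 0.3536 × a = 1.43 Å.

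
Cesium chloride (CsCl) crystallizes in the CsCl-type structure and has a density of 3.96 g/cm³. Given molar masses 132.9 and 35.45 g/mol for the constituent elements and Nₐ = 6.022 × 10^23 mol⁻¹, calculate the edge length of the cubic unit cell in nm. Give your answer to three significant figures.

0.413 nm

M(CsCl) = 168.35 g/mol; Z = 1 formula unit per cell.
a³ = Z·M/(N_A·ρ) = 1 × 168.35 / (6.022 × 10²³ × 3.96) = 7.060 × 10^-23 cm³, so a = 4.133 × 10^-8 cm = 0.413 nm.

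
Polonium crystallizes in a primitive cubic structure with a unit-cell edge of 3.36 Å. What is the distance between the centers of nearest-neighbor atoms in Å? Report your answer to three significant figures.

In a simple cubic structure, atoms touch along the cell edge, so a = 2r; the nearest-neighbor distance equals 2r = 1.000·a.
d = 1.000 × 3.36 = 3.36 Å.

3.36 Å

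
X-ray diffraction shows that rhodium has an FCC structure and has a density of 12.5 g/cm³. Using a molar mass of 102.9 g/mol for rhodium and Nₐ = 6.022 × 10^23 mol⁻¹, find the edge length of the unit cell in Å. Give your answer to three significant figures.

3.80 Å

With Z = 4 atoms per FCC cell, a³ = Z·M/(N_A·ρ) = 4 × 102.9 / (6.022 × 10²³ × 12.50 g/cm³) = 5.468 × 10^-23 cm³.
a = (5.468 × 10^-23)^(1/3) = 3.796 × 10^-8 cm = 3.80 Å.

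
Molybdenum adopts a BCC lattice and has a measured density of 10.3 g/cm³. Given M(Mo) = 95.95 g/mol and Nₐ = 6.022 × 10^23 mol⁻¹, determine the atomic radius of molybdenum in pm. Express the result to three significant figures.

For a BCC cell (Z = 2), a³ = Z·M/(N_A·ρ) = 2 × 95.95 / (6.022 × 10²³ × 10.30) = 3.094 × 10^-23 cm³, so a = 3.139 × 10^-8 cm = 313.9 pm.
Atoms touch along the body diagonal, so √3·a = 4r, so r = 0.4330 × a = 136 pm.

136 pm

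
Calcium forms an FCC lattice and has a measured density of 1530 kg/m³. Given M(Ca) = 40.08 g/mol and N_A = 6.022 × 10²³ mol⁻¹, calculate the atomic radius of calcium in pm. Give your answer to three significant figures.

197 pm

For an FCC cell (Z = 4), a³ = Z·M/(N_A·ρ) = 4 × 40.08 / (6.022 × 10²³ × 1.530) = 1.740 × 10^-22 cm³, so a = 5.583 × 10^-8 cm = 558.3 pm.
Atoms touch along the face diagonal, so √2·a = 4r, so r = 0.3536 × a = 197 pm.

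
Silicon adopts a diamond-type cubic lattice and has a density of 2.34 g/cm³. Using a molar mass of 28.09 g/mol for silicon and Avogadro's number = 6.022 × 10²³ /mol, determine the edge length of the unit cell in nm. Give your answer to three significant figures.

With Z = 8 atoms per diamond cubic cell, a³ = Z·M/(N_A·ρ) = 8 × 28.09 / (6.022 × 10²³ × 2.340 g/cm³) = 1.595 × 10^-22 cm³.
a = (1.595 × 10^-22)^(1/3) = 5.423 × 10^-8 cm = 0.542 nm.

0.542 nm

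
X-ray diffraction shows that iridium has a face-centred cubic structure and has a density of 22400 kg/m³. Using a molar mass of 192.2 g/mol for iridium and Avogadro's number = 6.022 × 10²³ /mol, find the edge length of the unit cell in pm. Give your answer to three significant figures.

385 pm

With Z = 4 atoms per FCC cell, a³ = Z·M/(N_A·ρ) = 4 × 192.2 / (6.022 × 10²³ × 22.40 g/cm³) = 5.699 × 10^-23 cm³.
a = (5.699 × 10^-23)^(1/3) = 3.848 × 10^-8 cm = 385 pm.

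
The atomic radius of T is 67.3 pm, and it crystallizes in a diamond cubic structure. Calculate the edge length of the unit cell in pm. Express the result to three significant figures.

311 pm

In a diamond cubic lattice, nearest neighbors lie along the body diagonal with √3·a = 8r.
a = 8r/√3 = 8 × 67.3 / 1.7321 = 311 pm.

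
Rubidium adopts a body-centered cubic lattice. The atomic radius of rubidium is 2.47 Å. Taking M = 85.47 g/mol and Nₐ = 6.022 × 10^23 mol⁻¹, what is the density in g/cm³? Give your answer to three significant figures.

In a BCC lattice, atoms touch along the body diagonal, so √3·a = 4r, giving a = 5.704 Å = 5.704 × 10^-8 cm.
With Z = 2, ρ = Z·M/(N_A·a³) = 2 × 85.47 / (6.022 × 10²³ × 1.856 × 10^-22) = 1.529 g/cm³.

1.53 g/cm³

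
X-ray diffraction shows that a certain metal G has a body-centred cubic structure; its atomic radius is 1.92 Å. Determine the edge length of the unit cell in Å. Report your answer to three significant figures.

4.43 Å

In a BCC lattice, atoms touch along the body diagonal, so √3·a = 4r.
a = 4r/√3 = 4 × 1.92 / 1.7321 = 4.43 Å.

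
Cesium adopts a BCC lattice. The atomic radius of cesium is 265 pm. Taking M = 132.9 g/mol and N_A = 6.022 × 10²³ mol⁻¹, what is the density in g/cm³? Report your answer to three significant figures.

In a BCC lattice, atoms touch along the body diagonal, so √3·a = 4r, giving a = 612.0 pm = 6.120 × 10^-8 cm.
With Z = 2, ρ = Z·M/(N_A·a³) = 2 × 132.9 / (6.022 × 10²³ × 2.292 × 10^-22) = 1.926 g/cm³.

1.93 g/cm³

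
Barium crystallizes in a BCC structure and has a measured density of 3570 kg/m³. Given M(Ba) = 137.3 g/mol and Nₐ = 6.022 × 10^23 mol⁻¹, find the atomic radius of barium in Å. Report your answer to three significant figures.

For a BCC cell (Z = 2), a³ = Z·M/(N_A·ρ) = 2 × 137.3 / (6.022 × 10²³ × 3.570) = 1.277 × 10^-22 cm³, so a = 5.036 × 10^-8 cm = 5.036 Å.
Atoms touch along the body diagonal, so √3·a = 4r, so r = 0.4330 × a = 2.18 Å.

2.18 Å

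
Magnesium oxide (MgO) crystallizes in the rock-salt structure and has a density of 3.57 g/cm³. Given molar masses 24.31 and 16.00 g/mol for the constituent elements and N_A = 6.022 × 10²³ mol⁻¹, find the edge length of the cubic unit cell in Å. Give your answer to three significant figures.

4.22 Å

M(MgO) = 40.31 g/mol; Z = 4 formula units per cell.
a³ = Z·M/(N_A·ρ) = 4 × 40.31 / (6.022 × 10²³ × 3.57) = 7.500 × 10^-23 cm³, so a = 4.217 × 10^-8 cm = 4.22 Å.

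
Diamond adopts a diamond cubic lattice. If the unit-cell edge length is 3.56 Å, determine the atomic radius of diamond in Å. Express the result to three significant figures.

0.771 Å

In a diamond cubic lattice, nearest neighbors lie along the body diagonal with √3·a = 8r.
r = √3·a/8 = 1.7321 × 3.56 / 8 = 0.771 Å.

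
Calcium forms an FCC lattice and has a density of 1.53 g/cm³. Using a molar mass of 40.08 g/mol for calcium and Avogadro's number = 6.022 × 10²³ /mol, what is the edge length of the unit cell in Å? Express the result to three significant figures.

With Z = 4 atoms per FCC cell, a³ = Z·M/(N_A·ρ) = 4 × 40.08 / (6.022 × 10²³ × 1.530 g/cm³) = 1.740 × 10^-22 cm³.
a = (1.740 × 10^-22)^(1/3) = 5.583 × 10^-8 cm = 5.58 Å.

5.58 Å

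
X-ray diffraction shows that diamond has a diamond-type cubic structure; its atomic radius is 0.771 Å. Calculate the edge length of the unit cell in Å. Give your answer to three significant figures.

In a diamond cubic lattice, nearest neighbors lie along the body diagonal with √3·a = 8r.
a = 8r/√3 = 8 × 0.771 / 1.7321 = 3.56 Å.

3.56 Å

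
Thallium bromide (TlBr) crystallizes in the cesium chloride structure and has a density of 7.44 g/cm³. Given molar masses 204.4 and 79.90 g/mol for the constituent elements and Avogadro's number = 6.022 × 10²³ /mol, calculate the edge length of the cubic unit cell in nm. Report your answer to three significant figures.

M(TlBr) = 284.3 g/mol; Z = 1 formula unit per cell.
a³ = Z·M/(N_A·ρ) = 1 × 284.3 / (6.022 × 10²³ × 7.44) = 6.345 × 10^-23 cm³, so a = 3.989 × 10^-8 cm = 0.399 nm.

0.399 nm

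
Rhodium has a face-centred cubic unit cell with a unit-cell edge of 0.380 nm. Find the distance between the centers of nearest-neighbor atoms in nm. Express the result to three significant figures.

In an FCC structure, atoms touch along the face diagonal, so √2·a = 4r; the nearest-neighbor distance equals 2r = 0.7071·a.
d = 0.7071 × 0.380 = 0.269 nm.

0.269 nm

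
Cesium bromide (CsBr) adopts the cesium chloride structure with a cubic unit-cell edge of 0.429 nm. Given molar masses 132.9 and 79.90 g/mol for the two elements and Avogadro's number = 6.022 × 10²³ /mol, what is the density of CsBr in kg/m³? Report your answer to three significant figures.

The cesium chloride structure contains Z = 1 formula unit per cell; M(CsBr) = 132.9 + 79.90 = 212.8 g/mol.
a³ = (4.290 × 10^-8 cm)³ = 7.895 × 10^-23 cm³.
ρ = 1 × 212.8 / (6.022 × 10²³ × 7.895 × 10^-23) = 4.476 g/cm³ = 4480 kg/m³.

4480 kg/m³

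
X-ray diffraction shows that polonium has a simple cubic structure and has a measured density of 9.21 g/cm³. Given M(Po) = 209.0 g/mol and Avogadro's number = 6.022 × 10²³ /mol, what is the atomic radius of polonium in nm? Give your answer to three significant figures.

0.168 nm

For a simple cubic cell (Z = 1), a³ = Z·M/(N_A·ρ) = 1 × 209.0 / (6.022 × 10²³ × 9.210) = 3.768 × 10^-23 cm³, so a = 3.353 × 10^-8 cm = 0.3353 nm.
Atoms touch along the cell edge, so a = 2r, so r = 0.5000 × a = 0.168 nm.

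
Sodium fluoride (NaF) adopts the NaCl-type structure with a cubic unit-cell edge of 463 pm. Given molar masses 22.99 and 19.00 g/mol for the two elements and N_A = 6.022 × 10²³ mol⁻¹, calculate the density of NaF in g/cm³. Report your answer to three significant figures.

2.81 g/cm³

The NaCl-type structure contains Z = 4 formula units per cell; M(NaF) = 22.99 + 19.00 = 41.99 g/mol.
a³ = (4.630 × 10^-8 cm)³ = 9.925 × 10^-23 cm³.
ρ = 4 × 41.99 / (6.022 × 10²³ × 9.925 × 10^-23) = 2.810 g/cm³.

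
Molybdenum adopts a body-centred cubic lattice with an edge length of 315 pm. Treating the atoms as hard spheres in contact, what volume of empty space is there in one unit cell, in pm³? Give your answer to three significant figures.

In a BCC lattice atoms touch along the body diagonal, so √3·a = 4r, so r = 0.4330a = 136.4 pm.
V_cell = a³ = 3.126 × 10^7 pm³; V_atoms = 2 × (4/3)πr³ = 2.126 × 10^7 pm³.
Empty space = 3.126 × 10^7 − 2.126 × 10^7 = 1.00 × 10^7 pm³.

1.00 × 10^7 pm³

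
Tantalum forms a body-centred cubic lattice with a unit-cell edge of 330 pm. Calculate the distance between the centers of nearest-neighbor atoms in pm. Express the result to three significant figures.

286 pm

In a BCC structure, atoms touch along the body diagonal, so √3·a = 4r; the nearest-neighbor distance equals 2r = 0.8660·a.
d = 0.8660 × 330 = 286 pm.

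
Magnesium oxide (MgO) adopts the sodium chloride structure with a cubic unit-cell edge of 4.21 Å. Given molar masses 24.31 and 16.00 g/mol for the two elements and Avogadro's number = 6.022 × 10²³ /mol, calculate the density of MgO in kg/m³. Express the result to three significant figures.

3590 kg/m³

The sodium chloride structure contains Z = 4 formula units per cell; M(MgO) = 24.31 + 16.00 = 40.31 g/mol.
a³ = (4.210 × 10^-8 cm)³ = 7.462 × 10^-23 cm³.
ρ = 4 × 40.31 / (6.022 × 10²³ × 7.462 × 10^-23) = 3.588 g/cm³ = 3590 kg/m³.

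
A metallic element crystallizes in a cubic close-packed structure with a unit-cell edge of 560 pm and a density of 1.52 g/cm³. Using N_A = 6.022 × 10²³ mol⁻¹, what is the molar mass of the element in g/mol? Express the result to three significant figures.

An FCC cell has Z = 4 atoms; a = 5.600 × 10^-8 cm.
M = ρ·N_A·a³/Z = 1.52 × 6.022 × 10²³ × 1.756 × 10^-22 / 4 = 40.2 g/mol.

40.2 g/mol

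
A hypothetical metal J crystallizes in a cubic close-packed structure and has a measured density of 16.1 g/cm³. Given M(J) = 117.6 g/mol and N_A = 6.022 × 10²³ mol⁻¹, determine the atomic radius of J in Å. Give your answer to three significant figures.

For an FCC cell (Z = 4), a³ = Z·M/(N_A·ρ) = 4 × 117.6 / (6.022 × 10²³ × 16.10) = 4.852 × 10^-23 cm³, so a = 3.647 × 10^-8 cm = 3.647 Å.
Atoms touch along the face diagonal, so √2·a = 4r, so r = 0.3536 × a = 1.29 Å.

1.29 Å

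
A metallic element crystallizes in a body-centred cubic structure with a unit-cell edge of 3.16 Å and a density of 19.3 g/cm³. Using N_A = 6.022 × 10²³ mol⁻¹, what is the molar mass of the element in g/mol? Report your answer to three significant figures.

183 g/mol

A BCC cell has Z = 2 atoms; a = 3.160 × 10^-8 cm.
M = ρ·N_A·a³/Z = 19.3 × 6.022 × 10²³ × 3.155 × 10^-23 / 2 = 183 g/mol.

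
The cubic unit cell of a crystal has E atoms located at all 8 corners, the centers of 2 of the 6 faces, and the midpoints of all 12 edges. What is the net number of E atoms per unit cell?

Corner atoms are shared by 8 cells (1/8 each), face atoms by 2 (1/2 each), edge atoms by 4 (1/4 each).
Net atoms = 8 × 1/8 + 2 × 1/2 + 12 × 1/4 = 1 + 1 + 3 = 5.

5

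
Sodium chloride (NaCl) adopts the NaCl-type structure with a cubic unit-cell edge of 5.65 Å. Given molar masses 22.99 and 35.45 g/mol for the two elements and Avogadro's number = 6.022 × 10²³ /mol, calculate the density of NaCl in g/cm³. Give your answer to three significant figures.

The NaCl-type structure contains Z = 4 formula units per cell; M(NaCl) = 22.99 + 35.45 = 58.44 g/mol.
a³ = (5.650 × 10^-8 cm)³ = 1.804 × 10^-22 cm³.
ρ = 4 × 58.44 / (6.022 × 10²³ × 1.804 × 10^-22) = 2.152 g/cm³.

2.15 g/cm³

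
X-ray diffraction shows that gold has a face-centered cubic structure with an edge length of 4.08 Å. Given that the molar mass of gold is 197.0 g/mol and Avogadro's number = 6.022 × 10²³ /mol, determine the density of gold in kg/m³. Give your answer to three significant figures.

19300 kg/m³

An FCC unit cell contains Z = 4 atoms.
Cell volume: a³ = (4.08 Å)³ = (4.080 × 10^-8 cm)³ = 6.792 × 10^-23 cm³.
ρ = Z·M/(N_A·a³) = 4 × 197.0 / (6.022 × 10²³ × 6.792 × 10^-23) = 19.27 g/cm³ = 19300 kg/m³.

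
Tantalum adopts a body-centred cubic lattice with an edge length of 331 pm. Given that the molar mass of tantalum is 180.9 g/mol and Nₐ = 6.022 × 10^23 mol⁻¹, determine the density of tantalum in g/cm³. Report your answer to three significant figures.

16.6 g/cm³

A BCC unit cell contains Z = 2 atoms.
Cell volume: a³ = (331 pm)³ = (3.310 × 10^-8 cm)³ = 3.626 × 10^-23 cm³.
ρ = Z·M/(N_A·a³) = 2 × 180.9 / (6.022 × 10²³ × 3.626 × 10^-23) = 16.57 g/cm³.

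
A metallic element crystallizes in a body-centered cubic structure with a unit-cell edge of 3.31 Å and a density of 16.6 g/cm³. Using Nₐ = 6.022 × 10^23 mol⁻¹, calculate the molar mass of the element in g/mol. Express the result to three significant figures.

A BCC cell has Z = 2 atoms; a = 3.310 × 10^-8 cm.
M = ρ·N_A·a³/Z = 16.6 × 6.022 × 10²³ × 3.626 × 10^-23 / 2 = 181 g/mol.

181 g/mol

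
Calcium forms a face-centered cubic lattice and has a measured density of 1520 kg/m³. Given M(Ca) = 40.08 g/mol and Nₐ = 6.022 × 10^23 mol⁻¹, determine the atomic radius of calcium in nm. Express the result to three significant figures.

For an FCC cell (Z = 4), a³ = Z·M/(N_A·ρ) = 4 × 40.08 / (6.022 × 10²³ × 1.520) = 1.751 × 10^-22 cm³, so a = 5.595 × 10^-8 cm = 0.5595 nm.
Atoms touch along the face diagonal, so √2·a = 4r, so r = 0.3536 × a = 0.198 nm.

0.198 nm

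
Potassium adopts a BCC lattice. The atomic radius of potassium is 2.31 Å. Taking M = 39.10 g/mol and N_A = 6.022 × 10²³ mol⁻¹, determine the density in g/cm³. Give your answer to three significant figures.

In a BCC lattice, atoms touch along the body diagonal, so √3·a = 4r, giving a = 5.335 Å = 5.335 × 10^-8 cm.
With Z = 2, ρ = Z·M/(N_A·a³) = 2 × 39.10 / (6.022 × 10²³ × 1.518 × 10^-22) = 0.8553 g/cm³.

0.855 g/cm³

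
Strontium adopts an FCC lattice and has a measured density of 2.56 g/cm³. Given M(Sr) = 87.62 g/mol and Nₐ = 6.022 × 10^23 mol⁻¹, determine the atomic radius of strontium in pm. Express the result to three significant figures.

For an FCC cell (Z = 4), a³ = Z·M/(N_A·ρ) = 4 × 87.62 / (6.022 × 10²³ × 2.560) = 2.273 × 10^-22 cm³, so a = 6.103 × 10^-8 cm = 610.3 pm.
Atoms touch along the face diagonal, so √2·a = 4r, so r = 0.3536 × a = 216 pm.

216 pm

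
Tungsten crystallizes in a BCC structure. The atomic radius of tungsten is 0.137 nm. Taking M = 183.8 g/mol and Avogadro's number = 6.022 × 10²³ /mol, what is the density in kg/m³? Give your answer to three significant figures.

In a BCC lattice, atoms touch along the body diagonal, so √3·a = 4r, giving a = 0.3164 nm = 3.164 × 10^-8 cm.
With Z = 2, ρ = Z·M/(N_A·a³) = 2 × 183.8 / (6.022 × 10²³ × 3.167 × 10^-23) = 19.27 g/cm³ = 19300 kg/m³.

19300 kg/m³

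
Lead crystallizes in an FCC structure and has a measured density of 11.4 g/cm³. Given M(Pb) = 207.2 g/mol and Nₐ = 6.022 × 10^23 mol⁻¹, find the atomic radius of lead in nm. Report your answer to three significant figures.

For an FCC cell (Z = 4), a³ = Z·M/(N_A·ρ) = 4 × 207.2 / (6.022 × 10²³ × 11.40) = 1.207 × 10^-22 cm³, so a = 4.942 × 10^-8 cm = 0.4942 nm.
Atoms touch along the face diagonal, so √2·a = 4r, so r = 0.3536 × a = 0.175 nm.

0.175 nm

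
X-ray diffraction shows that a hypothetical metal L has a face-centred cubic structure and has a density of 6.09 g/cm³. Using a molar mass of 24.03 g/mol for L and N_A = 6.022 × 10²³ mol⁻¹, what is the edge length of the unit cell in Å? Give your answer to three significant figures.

2.97 Å

With Z = 4 atoms per FCC cell, a³ = Z·M/(N_A·ρ) = 4 × 24.03 / (6.022 × 10²³ × 6.090 g/cm³) = 2.621 × 10^-23 cm³.
a = (2.621 × 10^-23)^(1/3) = 2.970 × 10^-8 cm = 2.97 Å.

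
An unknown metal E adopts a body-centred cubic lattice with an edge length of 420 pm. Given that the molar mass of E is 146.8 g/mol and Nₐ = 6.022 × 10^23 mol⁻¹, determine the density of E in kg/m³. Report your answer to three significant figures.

A BCC unit cell contains Z = 2 atoms.
Cell volume: a³ = (420 pm)³ = (4.200 × 10^-8 cm)³ = 7.409 × 10^-23 cm³.
ρ = Z·M/(N_A·a³) = 2 × 146.8 / (6.022 × 10²³ × 7.409 × 10^-23) = 6.581 g/cm³ = 6580 kg/m³.

6580 kg/m³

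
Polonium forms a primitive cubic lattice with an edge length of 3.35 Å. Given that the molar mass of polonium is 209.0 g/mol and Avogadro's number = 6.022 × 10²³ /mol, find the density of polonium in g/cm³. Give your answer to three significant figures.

9.23 g/cm³

A simple cubic unit cell contains Z = 1 atom.
Cell volume: a³ = (3.35 Å)³ = (3.350 × 10^-8 cm)³ = 3.760 × 10^-23 cm³.
ρ = Z·M/(N_A·a³) = 1 × 209.0 / (6.022 × 10²³ × 3.760 × 10^-23) = 9.231 g/cm³.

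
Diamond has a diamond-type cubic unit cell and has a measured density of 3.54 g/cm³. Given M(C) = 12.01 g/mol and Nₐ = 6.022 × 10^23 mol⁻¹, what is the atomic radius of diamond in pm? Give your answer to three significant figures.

77.0 pm

For a diamond cubic cell (Z = 8), a³ = Z·M/(N_A·ρ) = 8 × 12.01 / (6.022 × 10²³ × 3.540) = 4.507 × 10^-23 cm³, so a = 3.559 × 10^-8 cm = 355.9 pm.
Nearest neighbors lie along the body diagonal with √3·a = 8r, so r = 0.2165 × a = 77.0 pm.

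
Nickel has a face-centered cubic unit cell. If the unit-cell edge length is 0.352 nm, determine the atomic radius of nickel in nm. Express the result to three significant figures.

In an FCC lattice, atoms touch along the face diagonal, so √2·a = 4r.
r = √2·a/4 = 1.4142 × 0.352 / 4 = 0.124 nm.

0.124 nm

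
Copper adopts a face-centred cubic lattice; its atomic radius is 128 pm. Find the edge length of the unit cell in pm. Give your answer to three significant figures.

362 pm

In an FCC lattice, atoms touch along the face diagonal, so √2·a = 4r.
a = 4r/√2 = 4 × 128 / 1.4142 = 362 pm.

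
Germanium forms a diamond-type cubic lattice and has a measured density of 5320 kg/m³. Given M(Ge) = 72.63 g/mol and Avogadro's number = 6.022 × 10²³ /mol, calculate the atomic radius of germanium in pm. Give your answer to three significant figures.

123 pm

For a diamond cubic cell (Z = 8), a³ = Z·M/(N_A·ρ) = 8 × 72.63 / (6.022 × 10²³ × 5.320) = 1.814 × 10^-22 cm³, so a = 5.660 × 10^-8 cm = 566.0 pm.
Nearest neighbors lie along the body diagonal with √3·a = 8r, so r = 0.2165 × a = 123 pm.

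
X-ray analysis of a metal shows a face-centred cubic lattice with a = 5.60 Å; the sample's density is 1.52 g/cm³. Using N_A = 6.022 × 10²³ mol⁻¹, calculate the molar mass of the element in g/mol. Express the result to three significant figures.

An FCC cell has Z = 4 atoms; a = 5.600 × 10^-8 cm.
M = ρ·N_A·a³/Z = 1.52 × 6.022 × 10²³ × 1.756 × 10^-22 / 4 = 40.2 g/mol.

40.2 g/mol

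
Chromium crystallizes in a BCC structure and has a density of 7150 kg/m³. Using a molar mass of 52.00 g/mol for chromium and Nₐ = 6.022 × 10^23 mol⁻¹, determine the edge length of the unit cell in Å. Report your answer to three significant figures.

2.89 Å

With Z = 2 atoms per BCC cell, a³ = Z·M/(N_A·ρ) = 2 × 52.00 / (6.022 × 10²³ × 7.150 g/cm³) = 2.415 × 10^-23 cm³.
a = (2.415 × 10^-23)^(1/3) = 2.891 × 10^-8 cm = 2.89 Å.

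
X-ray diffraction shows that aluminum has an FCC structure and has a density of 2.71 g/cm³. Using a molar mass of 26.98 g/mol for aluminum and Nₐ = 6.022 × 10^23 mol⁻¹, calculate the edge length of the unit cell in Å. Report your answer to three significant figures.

With Z = 4 atoms per FCC cell, a³ = Z·M/(N_A·ρ) = 4 × 26.98 / (6.022 × 10²³ × 2.710 g/cm³) = 6.613 × 10^-23 cm³.
a = (6.613 × 10^-23)^(1/3) = 4.044 × 10^-8 cm = 4.04 Å.

4.04 Å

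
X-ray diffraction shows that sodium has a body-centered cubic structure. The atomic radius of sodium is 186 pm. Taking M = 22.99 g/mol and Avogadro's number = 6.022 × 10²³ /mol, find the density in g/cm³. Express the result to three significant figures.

0.963 g/cm³

In a BCC lattice, atoms touch along the body diagonal, so √3·a = 4r, giving a = 429.5 pm = 4.295 × 10^-8 cm.
With Z = 2, ρ = Z·M/(N_A·a³) = 2 × 22.99 / (6.022 × 10²³ × 7.926 × 10^-23) = 0.9634 g/cm³.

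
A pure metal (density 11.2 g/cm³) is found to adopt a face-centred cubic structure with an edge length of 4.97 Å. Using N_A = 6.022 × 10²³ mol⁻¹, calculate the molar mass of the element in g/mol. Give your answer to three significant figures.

207 g/mol

An FCC cell has Z = 4 atoms; a = 4.970 × 10^-8 cm.
M = ρ·N_A·a³/Z = 11.2 × 6.022 × 10²³ × 1.228 × 10^-22 / 4 = 207 g/mol.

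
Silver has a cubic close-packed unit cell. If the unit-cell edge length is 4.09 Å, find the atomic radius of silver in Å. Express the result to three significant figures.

In an FCC lattice, atoms touch along the face diagonal, so √2·a = 4r.
r = √2·a/4 = 1.4142 × 4.09 / 4 = 1.45 Å.

1.45 Å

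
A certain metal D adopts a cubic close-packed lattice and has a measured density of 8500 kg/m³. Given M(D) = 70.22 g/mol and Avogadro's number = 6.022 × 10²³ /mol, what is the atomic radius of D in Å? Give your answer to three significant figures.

1.34 Å

For an FCC cell (Z = 4), a³ = Z·M/(N_A·ρ) = 4 × 70.22 / (6.022 × 10²³ × 8.500) = 5.487 × 10^-23 cm³, so a = 3.800 × 10^-8 cm = 3.800 Å.
Atoms touch along the face diagonal, so √2·a = 4r, so r = 0.3536 × a = 1.34 Å.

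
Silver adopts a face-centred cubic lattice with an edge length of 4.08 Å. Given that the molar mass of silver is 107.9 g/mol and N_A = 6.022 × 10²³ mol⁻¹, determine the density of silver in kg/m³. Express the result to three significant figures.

An FCC unit cell contains Z = 4 atoms.
Cell volume: a³ = (4.08 Å)³ = (4.080 × 10^-8 cm)³ = 6.792 × 10^-23 cm³.
ρ = Z·M/(N_A·a³) = 4 × 107.9 / (6.022 × 10²³ × 6.792 × 10^-23) = 10.55 g/cm³ = 10600 kg/m³.

10600 kg/m³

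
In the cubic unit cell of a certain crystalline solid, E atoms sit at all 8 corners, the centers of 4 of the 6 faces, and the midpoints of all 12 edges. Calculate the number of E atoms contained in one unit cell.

6

Corner atoms are shared by 8 cells (1/8 each), face atoms by 2 (1/2 each), edge atoms by 4 (1/4 each).
Net atoms = 8 × 1/8 + 4 × 1/2 + 12 × 1/4 = 1 + 2 + 3 = 6.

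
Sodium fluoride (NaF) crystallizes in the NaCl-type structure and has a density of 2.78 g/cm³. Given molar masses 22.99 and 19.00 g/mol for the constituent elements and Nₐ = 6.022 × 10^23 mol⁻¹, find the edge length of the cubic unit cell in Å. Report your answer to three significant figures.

M(NaF) = 41.99 g/mol; Z = 4 formula units per cell.
a³ = Z·M/(N_A·ρ) = 4 × 41.99 / (6.022 × 10²³ × 2.78) = 1.003 × 10^-22 cm³, so a = 4.647 × 10^-8 cm = 4.65 Å.

4.65 Å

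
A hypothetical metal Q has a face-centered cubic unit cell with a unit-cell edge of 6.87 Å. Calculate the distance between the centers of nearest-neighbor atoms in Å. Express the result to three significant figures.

4.86 Å

In an FCC structure, atoms touch along the face diagonal, so √2·a = 4r; the nearest-neighbor distance equals 2r = 0.7071·a.
d = 0.7071 × 6.87 = 4.86 Å.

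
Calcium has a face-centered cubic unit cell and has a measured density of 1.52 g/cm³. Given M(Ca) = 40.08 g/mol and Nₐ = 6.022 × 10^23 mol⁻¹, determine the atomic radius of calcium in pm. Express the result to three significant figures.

198 pm

For an FCC cell (Z = 4), a³ = Z·M/(N_A·ρ) = 4 × 40.08 / (6.022 × 10²³ × 1.520) = 1.751 × 10^-22 cm³, so a = 5.595 × 10^-8 cm = 559.5 pm.
Atoms touch along the face diagonal, so √2·a = 4r, so r = 0.3536 × a = 198 pm.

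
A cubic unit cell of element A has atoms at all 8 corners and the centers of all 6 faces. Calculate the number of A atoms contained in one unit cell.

Corner atoms are shared by 8 cells (1/8 each), face atoms by 2 (1/2 each).
Net atoms = 8 × 1/8 + 6 × 1/2 = 1 + 3 = 4.

4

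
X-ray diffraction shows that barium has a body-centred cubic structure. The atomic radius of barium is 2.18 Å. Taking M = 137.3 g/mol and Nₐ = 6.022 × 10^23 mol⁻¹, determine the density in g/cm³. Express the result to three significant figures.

3.57 g/cm³

In a BCC lattice, atoms touch along the body diagonal, so √3·a = 4r, giving a = 5.034 Å = 5.034 × 10^-8 cm.
With Z = 2, ρ = Z·M/(N_A·a³) = 2 × 137.3 / (6.022 × 10²³ × 1.276 × 10^-22) = 3.573 g/cm³.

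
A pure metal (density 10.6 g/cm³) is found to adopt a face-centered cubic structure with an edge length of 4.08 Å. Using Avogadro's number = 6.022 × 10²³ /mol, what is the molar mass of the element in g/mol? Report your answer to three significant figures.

108 g/mol

An FCC cell has Z = 4 atoms; a = 4.080 × 10^-8 cm.
M = ρ·N_A·a³/Z = 10.6 × 6.022 × 10²³ × 6.792 × 10^-23 / 4 = 108 g/mol.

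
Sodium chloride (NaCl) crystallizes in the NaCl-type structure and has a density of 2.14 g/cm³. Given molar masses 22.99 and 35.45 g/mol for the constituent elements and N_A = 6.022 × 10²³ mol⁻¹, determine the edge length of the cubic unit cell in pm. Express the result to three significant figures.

M(NaCl) = 58.44 g/mol; Z = 4 formula units per cell.
a³ = Z·M/(N_A·ρ) = 4 × 58.44 / (6.022 × 10²³ × 2.14) = 1.814 × 10^-22 cm³, so a = 5.661 × 10^-8 cm = 566 pm.

566 pm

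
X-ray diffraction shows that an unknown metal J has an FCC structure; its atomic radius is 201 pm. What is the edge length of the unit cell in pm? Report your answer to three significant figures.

569 pm

In an FCC lattice, atoms touch along the face diagonal, so √2·a = 4r.
a = 4r/√2 = 4 × 201 / 1.4142 = 569 pm.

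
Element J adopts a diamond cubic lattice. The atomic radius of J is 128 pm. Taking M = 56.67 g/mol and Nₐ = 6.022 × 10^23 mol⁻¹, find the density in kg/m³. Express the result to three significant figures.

3640 kg/m³

In a diamond cubic lattice, nearest neighbors lie along the body diagonal with √3·a = 8r, giving a = 591.2 pm = 5.912 × 10^-8 cm.
With Z = 8, ρ = Z·M/(N_A·a³) = 8 × 56.67 / (6.022 × 10²³ × 2.066 × 10^-22) = 3.643 g/cm³ = 3640 kg/m³.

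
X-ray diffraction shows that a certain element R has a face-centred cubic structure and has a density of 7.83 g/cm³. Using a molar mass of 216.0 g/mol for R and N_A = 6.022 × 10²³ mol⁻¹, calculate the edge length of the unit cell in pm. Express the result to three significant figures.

With Z = 4 atoms per FCC cell, a³ = Z·M/(N_A·ρ) = 4 × 216.0 / (6.022 × 10²³ × 7.830 g/cm³) = 1.832 × 10^-22 cm³.
a = (1.832 × 10^-22)^(1/3) = 5.680 × 10^-8 cm = 568 pm.

568 pm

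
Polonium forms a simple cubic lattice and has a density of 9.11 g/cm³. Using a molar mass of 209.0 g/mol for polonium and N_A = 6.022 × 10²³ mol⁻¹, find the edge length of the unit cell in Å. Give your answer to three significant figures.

With Z = 1 atom per simple cubic cell, a³ = Z·M/(N_A·ρ) = 1 × 209.0 / (6.022 × 10²³ × 9.110 g/cm³) = 3.810 × 10^-23 cm³.
a = (3.810 × 10^-23)^(1/3) = 3.365 × 10^-8 cm = 3.36 Å.

3.36 Å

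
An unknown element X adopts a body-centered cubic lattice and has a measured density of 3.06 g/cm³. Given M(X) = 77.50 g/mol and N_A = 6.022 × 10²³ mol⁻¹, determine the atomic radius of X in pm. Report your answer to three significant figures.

For a BCC cell (Z = 2), a³ = Z·M/(N_A·ρ) = 2 × 77.50 / (6.022 × 10²³ × 3.060) = 8.411 × 10^-23 cm³, so a = 4.382 × 10^-8 cm = 438.2 pm.
Atoms touch along the body diagonal, so √3·a = 4r, so r = 0.4330 × a = 190 pm.

190 pm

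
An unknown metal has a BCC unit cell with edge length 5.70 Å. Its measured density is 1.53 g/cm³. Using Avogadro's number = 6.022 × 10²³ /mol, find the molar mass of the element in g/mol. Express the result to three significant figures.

85.3 g/mol

A BCC cell has Z = 2 atoms; a = 5.700 × 10^-8 cm.
M = ρ·N_A·a³/Z = 1.53 × 6.022 × 10²³ × 1.852 × 10^-22 / 2 = 85.3 g/mol.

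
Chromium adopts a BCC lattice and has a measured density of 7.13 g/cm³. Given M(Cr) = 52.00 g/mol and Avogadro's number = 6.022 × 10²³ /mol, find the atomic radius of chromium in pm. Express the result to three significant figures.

125 pm

For a BCC cell (Z = 2), a³ = Z·M/(N_A·ρ) = 2 × 52.00 / (6.022 × 10²³ × 7.130) = 2.422 × 10^-23 cm³, so a = 2.893 × 10^-8 cm = 289.3 pm.
Atoms touch along the body diagonal, so √3·a = 4r, so r = 0.4330 × a = 125 pm.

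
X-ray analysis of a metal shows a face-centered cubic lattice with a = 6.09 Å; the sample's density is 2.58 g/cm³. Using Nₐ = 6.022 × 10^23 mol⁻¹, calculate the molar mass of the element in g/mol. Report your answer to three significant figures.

87.7 g/mol

An FCC cell has Z = 4 atoms; a = 6.090 × 10^-8 cm.
M = ρ·N_A·a³/Z = 2.58 × 6.022 × 10²³ × 2.259 × 10^-22 / 4 = 87.7 g/mol.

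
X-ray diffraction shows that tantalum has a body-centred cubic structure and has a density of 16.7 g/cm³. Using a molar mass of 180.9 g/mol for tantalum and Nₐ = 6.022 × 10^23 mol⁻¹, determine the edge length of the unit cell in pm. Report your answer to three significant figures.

With Z = 2 atoms per BCC cell, a³ = Z·M/(N_A·ρ) = 2 × 180.9 / (6.022 × 10²³ × 16.70 g/cm³) = 3.598 × 10^-23 cm³.
a = (3.598 × 10^-23)^(1/3) = 3.301 × 10^-8 cm = 330 pm.

330 pm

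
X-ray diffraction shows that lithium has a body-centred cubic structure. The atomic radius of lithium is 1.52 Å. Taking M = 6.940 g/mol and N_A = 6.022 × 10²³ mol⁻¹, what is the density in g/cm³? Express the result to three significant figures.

In a BCC lattice, atoms touch along the body diagonal, so √3·a = 4r, giving a = 3.510 Å = 3.510 × 10^-8 cm.
With Z = 2, ρ = Z·M/(N_A·a³) = 2 × 6.940 / (6.022 × 10²³ × 4.325 × 10^-23) = 0.5329 g/cm³.

0.533 g/cm³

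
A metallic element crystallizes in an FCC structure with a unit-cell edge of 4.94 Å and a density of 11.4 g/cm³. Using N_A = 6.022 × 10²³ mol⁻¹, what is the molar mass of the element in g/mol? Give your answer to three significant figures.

An FCC cell has Z = 4 atoms; a = 4.940 × 10^-8 cm.
M = ρ·N_A·a³/Z = 11.4 × 6.022 × 10²³ × 1.206 × 10^-22 / 4 = 207 g/mol.

207 g/mol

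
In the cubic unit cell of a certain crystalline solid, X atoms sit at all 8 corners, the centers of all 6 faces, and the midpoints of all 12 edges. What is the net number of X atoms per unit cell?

Corner atoms are shared by 8 cells (1/8 each), face atoms by 2 (1/2 each), edge atoms by 4 (1/4 each).
Net atoms = 8 × 1/8 + 6 × 1/2 + 12 × 1/4 = 1 + 3 + 3 = 7.

7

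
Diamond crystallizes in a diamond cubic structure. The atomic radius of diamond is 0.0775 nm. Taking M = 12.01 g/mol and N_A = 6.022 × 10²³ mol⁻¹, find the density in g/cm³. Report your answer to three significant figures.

In a diamond cubic lattice, nearest neighbors lie along the body diagonal with √3·a = 8r, giving a = 0.3580 nm = 3.580 × 10^-8 cm.
With Z = 8, ρ = Z·M/(N_A·a³) = 8 × 12.01 / (6.022 × 10²³ × 4.587 × 10^-23) = 3.479 g/cm³.

3.48 g/cm³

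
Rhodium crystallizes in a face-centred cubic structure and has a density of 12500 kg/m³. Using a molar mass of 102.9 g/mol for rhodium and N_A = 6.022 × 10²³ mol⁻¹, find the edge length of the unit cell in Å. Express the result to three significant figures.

With Z = 4 atoms per FCC cell, a³ = Z·M/(N_A·ρ) = 4 × 102.9 / (6.022 × 10²³ × 12.50 g/cm³) = 5.468 × 10^-23 cm³.
a = (5.468 × 10^-23)^(1/3) = 3.796 × 10^-8 cm = 3.80 Å.

3.80 Å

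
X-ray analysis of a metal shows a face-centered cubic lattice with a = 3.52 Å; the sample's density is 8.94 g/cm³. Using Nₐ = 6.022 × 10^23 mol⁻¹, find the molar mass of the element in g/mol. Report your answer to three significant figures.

An FCC cell has Z = 4 atoms; a = 3.520 × 10^-8 cm.
M = ρ·N_A·a³/Z = 8.94 × 6.022 × 10²³ × 4.361 × 10^-23 / 4 = 58.7 g/mol.

58.7 g/mol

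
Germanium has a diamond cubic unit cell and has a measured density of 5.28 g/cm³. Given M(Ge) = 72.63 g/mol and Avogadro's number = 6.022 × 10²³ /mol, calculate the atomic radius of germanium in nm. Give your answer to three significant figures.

0.123 nm

For a diamond cubic cell (Z = 8), a³ = Z·M/(N_A·ρ) = 8 × 72.63 / (6.022 × 10²³ × 5.280) = 1.827 × 10^-22 cm³, so a = 5.675 × 10^-8 cm = 0.5675 nm.
Nearest neighbors lie along the body diagonal with √3·a = 8r, so r = 0.2165 × a = 0.123 nm.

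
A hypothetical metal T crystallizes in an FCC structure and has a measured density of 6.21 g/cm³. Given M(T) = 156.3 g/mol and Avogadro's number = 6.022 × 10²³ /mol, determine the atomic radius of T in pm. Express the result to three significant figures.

For an FCC cell (Z = 4), a³ = Z·M/(N_A·ρ) = 4 × 156.3 / (6.022 × 10²³ × 6.210) = 1.672 × 10^-22 cm³, so a = 5.509 × 10^-8 cm = 550.9 pm.
Atoms touch along the face diagonal, so √2·a = 4r, so r = 0.3536 × a = 195 pm.

195 pm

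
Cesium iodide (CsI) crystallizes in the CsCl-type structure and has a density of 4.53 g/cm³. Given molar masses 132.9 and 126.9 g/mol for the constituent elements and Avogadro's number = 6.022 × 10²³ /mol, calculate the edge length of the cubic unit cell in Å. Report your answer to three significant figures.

M(CsI) = 259.8 g/mol; Z = 1 formula unit per cell.
a³ = Z·M/(N_A·ρ) = 1 × 259.8 / (6.022 × 10²³ × 4.53) = 9.524 × 10^-23 cm³, so a = 4.567 × 10^-8 cm = 4.57 Å.

4.57 Å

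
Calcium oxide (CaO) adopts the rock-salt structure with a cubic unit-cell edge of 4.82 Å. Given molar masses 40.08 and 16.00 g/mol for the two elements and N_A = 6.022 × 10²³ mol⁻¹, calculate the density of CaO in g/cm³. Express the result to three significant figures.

3.33 g/cm³

The rock-salt structure contains Z = 4 formula units per cell; M(CaO) = 40.08 + 16.00 = 56.08 g/mol.
a³ = (4.820 × 10^-8 cm)³ = 1.120 × 10^-22 cm³.
ρ = 4 × 56.08 / (6.022 × 10²³ × 1.120 × 10^-22) = 3.326 g/cm³.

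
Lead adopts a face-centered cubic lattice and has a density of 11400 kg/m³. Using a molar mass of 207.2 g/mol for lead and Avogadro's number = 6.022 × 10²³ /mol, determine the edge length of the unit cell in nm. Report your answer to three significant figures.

0.494 nm

With Z = 4 atoms per FCC cell, a³ = Z·M/(N_A·ρ) = 4 × 207.2 / (6.022 × 10²³ × 11.40 g/cm³) = 1.207 × 10^-22 cm³.
a = (1.207 × 10^-22)^(1/3) = 4.942 × 10^-8 cm = 0.494 nm.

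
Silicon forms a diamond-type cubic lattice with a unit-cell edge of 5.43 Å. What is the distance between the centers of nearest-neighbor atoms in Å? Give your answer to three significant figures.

2.35 Å

In a diamond cubic structure, nearest neighbors lie along the body diagonal with √3·a = 8r; the nearest-neighbor distance equals 2r = 0.4330·a.
d = 0.4330 × 5.43 = 2.35 Å.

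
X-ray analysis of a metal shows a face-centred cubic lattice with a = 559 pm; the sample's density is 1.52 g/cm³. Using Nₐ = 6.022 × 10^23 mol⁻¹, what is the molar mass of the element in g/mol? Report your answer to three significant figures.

40.0 g/mol

An FCC cell has Z = 4 atoms; a = 5.590 × 10^-8 cm.
M = ρ·N_A·a³/Z = 1.52 × 6.022 × 10²³ × 1.747 × 10^-22 / 4 = 40.0 g/mol.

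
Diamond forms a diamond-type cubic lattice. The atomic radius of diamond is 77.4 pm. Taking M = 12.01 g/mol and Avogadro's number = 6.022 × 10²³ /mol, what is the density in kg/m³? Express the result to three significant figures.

In a diamond cubic lattice, nearest neighbors lie along the body diagonal with √3·a = 8r, giving a = 357.5 pm = 3.575 × 10^-8 cm.
With Z = 8, ρ = Z·M/(N_A·a³) = 8 × 12.01 / (6.022 × 10²³ × 4.569 × 10^-23) = 3.492 g/cm³ = 3490 kg/m³.

3490 kg/m³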